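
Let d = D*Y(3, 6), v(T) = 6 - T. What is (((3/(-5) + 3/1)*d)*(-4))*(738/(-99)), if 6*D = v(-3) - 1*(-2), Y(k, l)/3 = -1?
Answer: -1968/5 ≈ -393.60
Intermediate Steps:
Y(k, l) = -3 (Y(k, l) = 3*(-1) = -3)
D = 11/6 (D = ((6 - 1*(-3)) - 1*(-2))/6 = ((6 + 3) + 2)/6 = (9 + 2)/6 = (⅙)*11 = 11/6 ≈ 1.8333)
d = -11/2 (d = (11/6)*(-3) = -11/2 ≈ -5.5000)
(((3/(-5) + 3/1)*d)*(-4))*(738/(-99)) = (((3/(-5) + 3/1)*(-11/2))*(-4))*(738/(-99)) = (((3*(-⅕) + 3*1)*(-11/2))*(-4))*(738*(-1/99)) = (((-⅗ + 3)*(-11/2))*(-4))*(-82/11) = (((12/5)*(-11/2))*(-4))*(-82/11) = -66/5*(-4)*(-82/11) = (264/5)*(-82/11) = -1968/5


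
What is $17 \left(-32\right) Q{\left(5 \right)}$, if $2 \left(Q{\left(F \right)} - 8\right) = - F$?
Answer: $-2992$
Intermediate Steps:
$Q{\left(F \right)} = 8 - \frac{F}{2}$ ($Q{\left(F \right)} = 8 + \frac{\left(-1\right) F}{2} = 8 - \frac{F}{2}$)
$17 \left(-32\right) Q{\left(5 \right)} = 17 \left(-32\right) \left(8 - \frac{5}{2}\right) = - 544 \left(8 - \frac{5}{2}\right) = \left(-544\right) \frac{11}{2} = -2992$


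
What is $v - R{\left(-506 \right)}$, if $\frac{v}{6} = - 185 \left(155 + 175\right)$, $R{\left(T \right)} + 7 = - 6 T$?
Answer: $-369329$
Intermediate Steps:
$R{\left(T \right)} = -7 - 6 T$
$v = -366300$ ($v = 6 \left(- 185 \left(155 + 175\right)\right) = 6 \left(\left(-185\right) 330\right) = 6 \left(-61050\right) = -366300$)
$v - R{\left(-506 \right)} = -366300 - \left(-7 - -3036\right) = -366300 - \left(-7 + 3036\right) = -366300 - 3029 = -369329$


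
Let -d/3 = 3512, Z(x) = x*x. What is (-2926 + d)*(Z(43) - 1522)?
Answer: -4402074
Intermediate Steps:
Z(x) = x²
d = -10536 (d = -3*3512 = -10536)
(-2926 + d)*(Z(43) - 1522) = (-2926 - 10536)*(43² - 1522) = -13462*(1849 - 1522) = -13462*327 = -4402074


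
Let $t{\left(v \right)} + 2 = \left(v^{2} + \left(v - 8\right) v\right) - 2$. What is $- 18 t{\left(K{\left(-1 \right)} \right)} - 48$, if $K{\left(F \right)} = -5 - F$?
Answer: $-1128$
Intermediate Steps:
$t{\left(v \right)} = -4 + v^{2} + v \left(-8 + v\right)$ ($t{\left(v \right)} = -2 - \left(2 - v^{2} - \left(v - 8\right) v\right) = -2 - \left(2 - v^{2} - \left(-8 + v\right) v\right) = -2 - \left(2 - v^{2} - v \left(-8 + v\right)\right) = -2 + \left(-2 + v^{2} + v \left(-8 + v\right)\right) = -4 + v^{2} + v \left(-8 + v\right)$)
$- 18 t{\left(K{\left(-1 \right)} \right)} - 48 = - 18 \left(-4 - 8 \left(-5 - -1\right) + 2 \left(-5 - -1\right)^{2}\right) - 48 = - 18 \left(-4 - 8 \left(-5 + 1\right) + 2 \left(-5 + 1\right)^{2}\right) - 48 = - 18 \left(-4 - -32 + 2 \left(-4\right)^{2}\right) - 48 = - 18 \left(-4 + 32 + 2 \cdot 16\right) - 48 = - 18 \left(-4 + 32 + 32\right) - 48 = \left(-18\right) 60 - 48 = -1080 - 48 = -1128$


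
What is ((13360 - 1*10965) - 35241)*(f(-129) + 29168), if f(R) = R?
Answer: -953814994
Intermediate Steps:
((13360 - 1*10965) - 35241)*(f(-129) + 29168) = ((13360 - 1*10965) - 35241)*(-129 + 29168) = ((13360 - 10965) - 35241)*29039 = (2395 - 35241)*29039 = -32846*29039 = -953814994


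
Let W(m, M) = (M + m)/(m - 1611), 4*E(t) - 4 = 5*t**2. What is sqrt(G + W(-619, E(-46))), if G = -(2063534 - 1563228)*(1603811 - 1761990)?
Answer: sqrt(393544876700304390)/2230 ≈ 2.8131e+5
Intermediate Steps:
G = 79137902774 (G = -500306*(-158179) = -1*(-79137902774) = 79137902774)
E(t) = 1 + 5*t**2/4 (E(t) = 1 + (5*t**2)/4 = 1 + 5*t**2/4)
W(m, M) = (M + m)/(-1611 + m)
sqrt(G + W(-619, E(-46))) = sqrt(79137902774 + ((1 + (5/4)*(-46)**2) - 619)/(-1611 - 619)) = sqrt(79137902774 + ((1 + (5/4)*2116) - 619)/(-2230)) = sqrt(79137902774 - ((1 + 2645) - 619)/2230) = sqrt(79137902774 - (2646 - 619)/2230) = sqrt(79137902774 - 1/2230*2027) = sqrt(79137902774 - 2027/2230) = sqrt(176477523183993/2230) = sqrt(393544876700304390)/2230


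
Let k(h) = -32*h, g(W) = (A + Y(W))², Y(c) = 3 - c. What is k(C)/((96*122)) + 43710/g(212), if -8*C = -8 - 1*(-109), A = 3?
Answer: 33067229/31063152 ≈ 1.0645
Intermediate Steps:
C = -101/8 (C = -(-8 - 1*(-109))/8 = -(-8 + 109)/8 = -⅛*101 = -101/8 ≈ -12.625)
g(W) = (6 - W)² (g(W) = (3 + (3 - W))² = (6 - W)²)
k(C)/((96*122)) + 43710/g(212) = (-32*(-101/8))/((96*122)) + 43710/((-6 + 212)²) = 404/11712 + 43710/(206²) = 404*(1/11712) + 43710/42436 = 101/2928 + 43710*(1/42436) = 101/2928 + 21855/21218 = 33067229/31063152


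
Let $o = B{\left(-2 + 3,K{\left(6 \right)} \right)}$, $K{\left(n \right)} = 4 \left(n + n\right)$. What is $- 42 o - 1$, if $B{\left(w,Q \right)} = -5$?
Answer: $209$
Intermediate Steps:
$K{\left(n \right)} = 8 n$ ($K{\left(n \right)} = 4 \cdot 2 n = 8 n$)
$o = -5$
$- 42 o - 1 = \left(-42\right) \left(-5\right) - 1 = 210 - 1 = 209$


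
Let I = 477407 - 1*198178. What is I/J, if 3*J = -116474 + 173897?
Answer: 279229/19141 ≈ 14.588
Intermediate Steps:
I = 279229 (I = 477407 - 198178 = 279229)
J = 19141 (J = (-116474 + 173897)/3 = (⅓)*57423 = 19141)
I/J = 279229/19141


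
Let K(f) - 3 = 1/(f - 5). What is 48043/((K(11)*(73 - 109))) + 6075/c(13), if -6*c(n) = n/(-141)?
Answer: 585272741/1482 ≈ 3.9492e+5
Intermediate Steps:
c(n) = n/846 (c(n) = -n/(6*(-141)) = -n*(-1)/(6*141) = -(-1)*n/846 = n/846)
K(f) = 3 + 1/(-5 + f) (K(f) = 3 + 1/(f - 5) = 3 + 1/(-5 + f))
48043/((K(11)*(73 - 109))) + 6075/c(13) = 48043/((((-14 + 3*11)/(-5 + 11))*(73 - 109))) + 6075/(((1/846)*13)) = 48043/((((-14 + 33)/6)*(-36))) + 6075/(13/846) = 48043/((((⅙)*19)*(-36))) + 6075*(846/13) = 48043/(((19/6)*(-36))) + 5139450/13 = 48043/(-114) + 5139450/13 = 48043*(-1/114) + 5139450/13 = -48043/114 + 5139450/13 = 585272741/1482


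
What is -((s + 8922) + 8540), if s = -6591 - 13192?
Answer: 2321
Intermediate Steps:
s = -19783
-((s + 8922) + 8540) = -((-19783 + 8922) + 8540) = -(-10861 + 8540) = -1*(-2321) = 2321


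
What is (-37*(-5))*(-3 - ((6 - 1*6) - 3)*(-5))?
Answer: -3330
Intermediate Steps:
(-37*(-5))*(-3 - ((6 - 1*6) - 3)*(-5)) = 185*(-3 - ((6 - 6) - 3)*(-5)) = 185*(-3 - (0 - 3)*(-5)) = 185*(-3 - (-3)*(-5)) = 185*(-3 - 1*15) = 185*(-3 - 15) = 185*(-18) = -3330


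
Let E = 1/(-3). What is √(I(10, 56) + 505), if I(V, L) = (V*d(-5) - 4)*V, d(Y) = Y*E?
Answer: √5685/3 ≈ 25.133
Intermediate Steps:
E = -⅓ ≈ -0.33333
d(Y) = -Y/3 (d(Y) = Y*(-⅓) = -Y/3)
I(V, L) = V*(-4 + 5*V/3) (I(V, L) = (V*(-⅓*(-5)) - 4)*V = (V*(5/3) - 4)*V = (5*V/3 - 4)*V = (-4 + 5*V/3)*V = V*(-4 + 5*V/3))
√(I(10, 56) + 505) = √((⅓)*10*(-12 + 5*10) + 505) = √((⅓)*10*(-12 + 50) + 505) = √((⅓)*10*38 + 505) = √(380/3 + 505) = √(1895/3) = √5685/3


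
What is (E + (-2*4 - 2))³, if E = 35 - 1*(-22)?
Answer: 103823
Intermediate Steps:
E = 57 (E = 35 + 22 = 57)
(E + (-2*4 - 2))³ = (57 + (-2*4 - 2))³ = (57 + (-8 - 2))³ = (57 - 10)³ = 47³ = 103823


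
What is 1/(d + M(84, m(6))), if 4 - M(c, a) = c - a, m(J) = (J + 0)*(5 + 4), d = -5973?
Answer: -1/5999 ≈ -0.00016669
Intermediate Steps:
m(J) = 9*J (m(J) = J*9 = 9*J)
M(c, a) = 4 + a - c (M(c, a) = 4 - (c - a) = 4 + (a - c) = 4 + a - c)
1/(d + M(84, m(6))) = 1/(-5973 + (4 + 9*6 - 1*84)) = 1/(-5973 + (4 + 54 - 84)) = 1/(-5973 - 26) = 1/(-5999) = -1/5999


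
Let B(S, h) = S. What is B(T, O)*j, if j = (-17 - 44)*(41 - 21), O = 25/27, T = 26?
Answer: -31720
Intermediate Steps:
O = 25/27 (O = 25*(1/27) = 25/27 ≈ 0.92593)
j = -1220 (j = -61*20 = -1220)
B(T, O)*j = 26*(-1220) = -31720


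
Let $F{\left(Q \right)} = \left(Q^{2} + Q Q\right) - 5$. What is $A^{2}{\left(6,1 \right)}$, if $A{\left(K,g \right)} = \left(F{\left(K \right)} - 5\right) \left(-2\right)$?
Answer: $15376$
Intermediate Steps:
$F{\left(Q \right)} = -5 + 2 Q^{2}$ ($F{\left(Q \right)} = \left(Q^{2} + Q^{2}\right) - 5 = 2 Q^{2} - 5 = -5 + 2 Q^{2}$)
$A{\left(K,g \right)} = 20 - 4 K^{2}$ ($A{\left(K,g \right)} = \left(\left(-5 + 2 K^{2}\right) - 5\right) \left(-2\right) = \left(-10 + 2 K^{2}\right) \left(-2\right) = 20 - 4 K^{2}$)
$A^{2}{\left(6,1 \right)} = \left(20 - 4 \cdot 6^{2}\right)^{2} = \left(20 - 144\right)^{2} = \left(-124\right)^{2} = 15376$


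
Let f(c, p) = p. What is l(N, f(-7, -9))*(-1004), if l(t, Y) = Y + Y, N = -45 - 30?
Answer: 18072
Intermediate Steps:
N = -75
l(t, Y) = 2*Y
l(N, f(-7, -9))*(-1004) = (2*(-9))*(-1004) = -18*(-1004) = 18072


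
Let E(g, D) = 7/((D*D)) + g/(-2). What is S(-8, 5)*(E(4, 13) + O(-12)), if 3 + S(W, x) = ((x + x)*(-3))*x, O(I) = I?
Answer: 360927/169 ≈ 2135.7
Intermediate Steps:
S(W, x) = -3 - 6*x**2 (S(W, x) = -3 + ((x + x)*(-3))*x = -3 + ((2*x)*(-3))*x = -3 + (-6*x)*x = -3 - 6*x**2)
E(g, D) = 7/D**2 - g/2 (E(g, D) = 7/(D**2) + g*(-1/2) = 7/D**2 - g/2)
S(-8, 5)*(E(4, 13) + O(-12)) = (-3 - 6*5**2)*((7/13**2 - 1/2*4) - 12) = (-3 - 6*25)*((7*(1/169) - 2) - 12) = (-3 - 150)*((7/169 - 2) - 12) = -153*(-331/169 - 12) = -153*(-2359/169) = 360927/169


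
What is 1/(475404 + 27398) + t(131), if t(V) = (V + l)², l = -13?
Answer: 7001015049/502802 ≈ 13924.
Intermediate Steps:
t(V) = (-13 + V)² (t(V) = (V - 13)² = (-13 + V)²)
1/(475404 + 27398) + t(131) = 1/(475404 + 27398) + (-13 + 131)² = 1/502802 + 118² = 1/502802 + 13924 = 7001015049/502802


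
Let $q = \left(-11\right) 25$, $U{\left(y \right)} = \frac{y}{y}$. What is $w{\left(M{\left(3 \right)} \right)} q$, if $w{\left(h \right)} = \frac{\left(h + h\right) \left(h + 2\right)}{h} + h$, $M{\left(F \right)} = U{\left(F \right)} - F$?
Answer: $550$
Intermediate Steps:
$U{\left(y \right)} = 1$
$M{\left(F \right)} = 1 - F$
$q = -275$
$w{\left(h \right)} = 4 + 3 h$ ($w{\left(h \right)} = \frac{2 h \left(2 + h\right)}{h} + h = \left(4 + 2 h\right) + h = 4 + 3 h$)
$w{\left(M{\left(3 \right)} \right)} q = \left(4 + 3 \left(1 - 3\right)\right) \left(-275\right) = \left(4 + 3 \left(-2\right)\right) \left(-275\right) = \left(4 - 6\right) \left(-275\right) = \left(-2\right) \left(-275\right) = 550$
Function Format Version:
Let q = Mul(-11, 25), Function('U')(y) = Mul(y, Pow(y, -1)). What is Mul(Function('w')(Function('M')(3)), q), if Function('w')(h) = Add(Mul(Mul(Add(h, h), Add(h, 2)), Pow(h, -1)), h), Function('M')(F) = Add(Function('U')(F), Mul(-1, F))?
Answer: 550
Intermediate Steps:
Function('U')(y) = 1
Function('M')(F) = Add(1, Mul(-1, F))
q = -275
Function('w')(h) = Add(4, Mul(3, h)) (Function('w')(h) = Add(Mul(Mul(Mul(2, h), Add(2, h)), Pow(h, -1)), h) = Add(Mul(Mul(2, h, Add(2, h)), Pow(h, -1)), h) = Add(Add(4, Mul(2, h)), h) = Add(4, Mul(3, h)))
Mul(Function('w')(Function('M')(3)), q) = Mul(Add(4, Mul(3, Add(1, Mul(-1, 3)))), -275) = Mul(Add(4, Mul(3, Add(1, -3))), -275) = Mul(Add(4, Mul(3, -2)), -275) = Mul(Add(4, -6), -275) = Mul(-2, -275) = 550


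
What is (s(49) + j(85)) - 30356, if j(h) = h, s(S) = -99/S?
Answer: -1483378/49 ≈ -30273.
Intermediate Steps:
(s(49) + j(85)) - 30356 = (-99/49 + 85) - 30356 = 4066/49 - 30356 = -1483378/49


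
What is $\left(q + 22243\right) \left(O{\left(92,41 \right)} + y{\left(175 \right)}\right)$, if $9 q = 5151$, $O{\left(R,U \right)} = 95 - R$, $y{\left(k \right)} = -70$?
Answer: $- \frac{4585882}{3} \approx -1.5286 \cdot 10^{6}$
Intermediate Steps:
$q = \frac{1717}{3}$ ($q = \frac{1}{9} \cdot 5151 = \frac{1717}{3} \approx 572.33$)
$\left(q + 22243\right) \left(O{\left(92,41 \right)} + y{\left(175 \right)}\right) = \left(\frac{1717}{3} + 22243\right) \left(\left(95 - 92\right) - 70\right) = \frac{68446 \left(\left(95 - 92\right) - 70\right)}{3} = \frac{68446 \left(3 - 70\right)}{3} = \frac{68446}{3} \left(-67\right) = - \frac{4585882}{3}$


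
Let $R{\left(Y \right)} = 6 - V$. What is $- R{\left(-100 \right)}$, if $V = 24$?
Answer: $18$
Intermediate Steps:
$R{\left(Y \right)} = -18$ ($R{\left(Y \right)} = 6 - 24 = -18$)
$- R{\left(-100 \right)} = \left(-1\right) \left(-18\right) = 18$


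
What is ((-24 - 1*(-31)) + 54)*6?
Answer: 366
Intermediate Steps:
((-24 - 1*(-31)) + 54)*6 = ((-24 + 31) + 54)*6 = (7 + 54)*6 = 61*6 = 366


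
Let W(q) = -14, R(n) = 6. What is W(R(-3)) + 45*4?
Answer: 166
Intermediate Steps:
W(R(-3)) + 45*4 = -14 + 45*4 = -14 + 180 = 166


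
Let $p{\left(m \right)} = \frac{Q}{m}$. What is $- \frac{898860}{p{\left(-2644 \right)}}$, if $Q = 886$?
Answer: $\frac{1188292920}{443} \approx 2.6824 \cdot 10^{6}$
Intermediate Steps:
$p{\left(m \right)} = \frac{886}{m}$
$- \frac{898860}{p{\left(-2644 \right)}} = - \frac{898860}{886 \frac{1}{-2644}} = - \frac{898860}{886 \left(- \frac{1}{2644}\right)} = - \frac{898860}{- \frac{443}{1322}} = \left(-898860\right) \left(- \frac{1322}{443}\right) = \frac{1188292920}{443}$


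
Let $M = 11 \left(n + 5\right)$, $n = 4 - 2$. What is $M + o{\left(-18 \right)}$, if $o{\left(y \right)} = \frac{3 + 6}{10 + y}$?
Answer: $\frac{607}{8} \approx 75.875$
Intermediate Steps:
$n = 2$
$M = 77$ ($M = 11 \left(2 + 5\right) = 11 \cdot 7 = 77$)
$o{\left(y \right)} = \frac{9}{10 + y}$
$M + o{\left(-18 \right)} = 77 + \frac{9}{10 - 18} = 77 + \frac{9}{-8} = 77 + 9 \left(- \frac{1}{8}\right) = 77 - \frac{9}{8} = \frac{607}{8}$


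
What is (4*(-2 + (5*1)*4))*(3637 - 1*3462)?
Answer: 12600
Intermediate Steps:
(4*(-2 + (5*1)*4))*(3637 - 1*3462) = (4*(-2 + 5*4))*(3637 - 3462) = (4*(-2 + 20))*175 = (4*18)*175 = 72*175 = 12600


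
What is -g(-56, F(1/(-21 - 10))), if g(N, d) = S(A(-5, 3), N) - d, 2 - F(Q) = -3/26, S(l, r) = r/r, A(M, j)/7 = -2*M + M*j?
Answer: 29/26 ≈ 1.1154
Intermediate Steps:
A(M, j) = -14*M + 7*M*j (A(M, j) = 7*(-2*M + M*j) = -14*M + 7*M*j)
S(l, r) = 1
F(Q) = 55/26 (F(Q) = 2 - (-3)/26 = 2 - 1*(-3/26) = 2 + 3/26 = 55/26)
g(N, d) = 1 - d
-g(-56, F(1/(-21 - 10))) = -(1 - 1*55/26) = -(1 - 55/26) = -1*(-29/26) = 29/26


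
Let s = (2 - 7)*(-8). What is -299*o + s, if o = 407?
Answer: -121653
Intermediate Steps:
s = 40 (s = -5*(-8) = 40)
-299*o + s = -299*407 + 40 = -121693 + 40 = -121653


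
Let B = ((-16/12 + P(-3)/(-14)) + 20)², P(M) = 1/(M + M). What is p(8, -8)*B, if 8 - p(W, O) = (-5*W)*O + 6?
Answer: -43491111/392 ≈ -1.1095e+5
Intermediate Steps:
P(M) = 1/(2*M)
p(W, O) = 2 + 5*O*W (p(W, O) = 8 - ((-5*W)*O + 6) = 8 - (-5*O*W + 6) = 8 - (6 - 5*O*W) = 8 + (-6 + 5*O*W) = 2 + 5*O*W)
B = 273529/784 (B = ((-16/12 + ((½)/(-3))/(-14)) + 20)² = ((-16*1/12 + ((½)*(-⅓))*(-1/14)) + 20)² = ((-4/3 - ⅙*(-1/14)) + 20)² = ((-4/3 + 1/84) + 20)² = (-37/28 + 20)² = (523/28)² = 273529/784 ≈ 348.89)
p(8, -8)*B = (2 + 5*(-8)*8)*(273529/784) = (2 - 320)*(273529/784) = -318*273529/784 = -43491111/392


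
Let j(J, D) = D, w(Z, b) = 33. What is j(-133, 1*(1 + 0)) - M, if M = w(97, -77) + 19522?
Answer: -19554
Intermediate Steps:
M = 19555 (M = 33 + 19522 = 19555)
j(-133, 1*(1 + 0)) - M = 1*(1 + 0) - 1*19555 = 1*1 - 19555 = 1 - 19555 = -19554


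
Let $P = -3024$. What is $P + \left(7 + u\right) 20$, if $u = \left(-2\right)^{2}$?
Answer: $-2804$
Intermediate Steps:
$u = 4$
$P + \left(7 + u\right) 20 = -3024 + \left(7 + 4\right) 20 = -3024 + 11 \cdot 20 = -3024 + 220 = -2804$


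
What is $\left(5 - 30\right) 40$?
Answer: $-1000$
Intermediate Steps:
$\left(5 - 30\right) 40 = \left(-25\right) 40 = -1000$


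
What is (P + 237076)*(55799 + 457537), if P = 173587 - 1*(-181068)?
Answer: 303756824616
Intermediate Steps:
P = 354655 (P = 173587 + 181068 = 354655)
(P + 237076)*(55799 + 457537) = (354655 + 237076)*(55799 + 457537) = 591731*513336 = 303756824616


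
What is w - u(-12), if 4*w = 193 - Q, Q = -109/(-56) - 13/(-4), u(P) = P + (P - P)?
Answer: 13205/224 ≈ 58.951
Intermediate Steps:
u(P) = P (u(P) = P + 0 = P)
Q = 291/56 (Q = -109*(-1/56) - 13*(-¼) = 109/56 + 13/4 = 291/56 ≈ 5.1964)
w = 10517/224 (w = (193 - 1*291/56)/4 = (193 - 291/56)/4 = (¼)*(10517/56) = 10517/224 ≈ 46.951)
w - u(-12) = 10517/224 - 1*(-12) = 10517/224 + 12 = 13205/224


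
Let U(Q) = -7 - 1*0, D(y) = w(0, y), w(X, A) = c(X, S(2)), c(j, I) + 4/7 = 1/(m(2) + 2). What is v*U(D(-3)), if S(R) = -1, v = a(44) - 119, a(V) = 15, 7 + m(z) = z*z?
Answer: 728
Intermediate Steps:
m(z) = -7 + z**2 (m(z) = -7 + z*z = -7 + z**2)
v = -104 (v = 15 - 119 = -104)
c(j, I) = -11/7 (c(j, I) = -4/7 + 1/((-7 + 2**2) + 2) = -4/7 + 1/((-7 + 4) + 2) = -4/7 + 1/(-3 + 2) = -4/7 + 1/(-1) = -4/7 - 1 = -11/7)
w(X, A) = -11/7
D(y) = -11/7
U(Q) = -7 (U(Q) = -7 + 0 = -7)
v*U(D(-3)) = -104*(-7) = 728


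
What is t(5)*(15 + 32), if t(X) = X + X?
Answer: 470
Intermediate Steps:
t(X) = 2*X
t(5)*(15 + 32) = (2*5)*(15 + 32) = 10*47 = 470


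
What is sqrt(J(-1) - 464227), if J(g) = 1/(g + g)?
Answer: I*sqrt(1856910)/2 ≈ 681.34*I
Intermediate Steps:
J(g) = 1/(2*g)
sqrt(J(-1) - 464227) = sqrt((1/2)/(-1) - 464227) = sqrt((1/2)*(-1) - 464227) = sqrt(-1/2 - 464227) = sqrt(-928455/2) = I*sqrt(1856910)/2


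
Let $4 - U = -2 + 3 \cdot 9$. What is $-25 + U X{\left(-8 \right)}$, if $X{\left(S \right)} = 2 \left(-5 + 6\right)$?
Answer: $-67$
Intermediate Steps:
$U = -21$ ($U = 4 - \left(-2 + 3 \cdot 9\right) = 4 - \left(-2 + 27\right) = 4 - 25 = -21$)
$X{\left(S \right)} = 2$ ($X{\left(S \right)} = 2 \cdot 1 = 2$)
$-25 + U X{\left(-8 \right)} = -25 - 42 = -67$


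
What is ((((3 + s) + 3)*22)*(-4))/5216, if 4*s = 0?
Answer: -33/326 ≈ -0.10123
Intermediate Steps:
s = 0 (s = (¼)*0 = 0)
((((3 + s) + 3)*22)*(-4))/5216 = ((((3 + 0) + 3)*22)*(-4))/5216 = (((3 + 3)*22)*(-4))*(1/5216) = ((6*22)*(-4))*(1/5216) = (132*(-4))*(1/5216) = -528*1/5216 = -33/326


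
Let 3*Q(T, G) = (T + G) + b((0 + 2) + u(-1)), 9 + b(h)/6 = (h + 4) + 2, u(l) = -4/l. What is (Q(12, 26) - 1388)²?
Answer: 16875664/9 ≈ 1.8751e+6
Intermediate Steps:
b(h) = -18 + 6*h (b(h) = -54 + 6*((h + 4) + 2) = -54 + 6*((4 + h) + 2) = -54 + 6*(6 + h) = -54 + (36 + 6*h) = -18 + 6*h)
Q(T, G) = 6 + G/3 + T/3 (Q(T, G) = ((T + G) + (-18 + 6*((0 + 2) - 4/(-1))))/3 = ((G + T) + (-18 + 6*(2 - 4*(-1))))/3 = ((G + T) + (-18 + 6*(2 + 4)))/3 = ((G + T) + (-18 + 6*6))/3 = ((G + T) + (-18 + 36))/3 = ((G + T) + 18)/3 = (18 + G + T)/3 = 6 + G/3 + T/3)
(Q(12, 26) - 1388)² = ((6 + (⅓)*26 + (⅓)*12) - 1388)² = ((6 + 26/3 + 4) - 1388)² = (56/3 - 1388)² = (-4108/3)² = 16875664/9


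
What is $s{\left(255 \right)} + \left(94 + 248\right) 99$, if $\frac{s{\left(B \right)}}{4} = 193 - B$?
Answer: $33610$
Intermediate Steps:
$s{\left(B \right)} = 772 - 4 B$ ($s{\left(B \right)} = 4 \left(193 - B\right) = 772 - 4 B$)
$s{\left(255 \right)} + \left(94 + 248\right) 99 = \left(772 - 1020\right) + \left(94 + 248\right) 99 = \left(772 - 1020\right) + 342 \cdot 99 = -248 + 33858 = 33610$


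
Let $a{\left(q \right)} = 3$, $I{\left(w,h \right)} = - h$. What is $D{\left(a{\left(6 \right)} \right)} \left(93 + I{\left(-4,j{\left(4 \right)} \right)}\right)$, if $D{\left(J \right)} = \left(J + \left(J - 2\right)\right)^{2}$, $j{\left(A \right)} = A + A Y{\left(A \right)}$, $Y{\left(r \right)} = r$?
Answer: $1168$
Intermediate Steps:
$j{\left(A \right)} = A + A^{2}$ ($j{\left(A \right)} = A + A A = A + A^{2}$)
$D{\left(J \right)} = \left(-2 + 2 J\right)^{2}$ ($D{\left(J \right)} = \left(J + \left(-2 + J\right)\right)^{2} = \left(-2 + 2 J\right)^{2}$)
$D{\left(a{\left(6 \right)} \right)} \left(93 + I{\left(-4,j{\left(4 \right)} \right)}\right) = 4 \left(-1 + 3\right)^{2} \left(93 - 4 \left(1 + 4\right)\right) = 4 \cdot 2^{2} \left(93 - 4 \cdot 5\right) = 4 \cdot 4 \left(93 - 20\right) = 16 \left(93 - 20\right) = 16 \cdot 73 = 1168$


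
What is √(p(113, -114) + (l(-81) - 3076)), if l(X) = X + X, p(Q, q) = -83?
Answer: 9*I*√41 ≈ 57.628*I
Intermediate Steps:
l(X) = 2*X
√(p(113, -114) + (l(-81) - 3076)) = √(-83 + (2*(-81) - 3076)) = √(-83 + (-162 - 3076)) = √(-83 - 3238) = √(-3321) = 9*I*√41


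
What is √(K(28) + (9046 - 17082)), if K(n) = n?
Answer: 2*I*√2002 ≈ 89.487*I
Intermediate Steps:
√(K(28) + (9046 - 17082)) = √(28 + (9046 - 17082)) = √(28 - 8036) = √(-8008) = 2*I*√2002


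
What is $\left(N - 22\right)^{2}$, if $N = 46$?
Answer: $576$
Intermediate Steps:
$\left(N - 22\right)^{2} = \left(46 - 22\right)^{2} = 24^{2} = 576$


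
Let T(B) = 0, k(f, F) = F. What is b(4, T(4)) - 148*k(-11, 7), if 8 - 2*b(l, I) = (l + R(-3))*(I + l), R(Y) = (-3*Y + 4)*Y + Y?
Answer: -956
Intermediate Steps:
R(Y) = Y + Y*(4 - 3*Y) (R(Y) = (4 - 3*Y)*Y + Y = Y*(4 - 3*Y) + Y = Y + Y*(4 - 3*Y))
b(l, I) = 4 - (-42 + l)*(I + l)/2 (b(l, I) = 4 - (l - 3*(5 - 3*(-3)))*(I + l)/2 = 4 - (l - 3*(5 + 9))*(I + l)/2 = 4 - (l - 3*14)*(I + l)/2 = 4 - (l - 42)*(I + l)/2 = 4 - (-42 + l)*(I + l)/2)
b(4, T(4)) - 148*k(-11, 7) = (4 + 21*0 + 21*4 - ½*4² - ½*0*4) - 148*7 = (4 + 0 + 84 - ½*16 + 0) - 1036 = (4 + 0 + 84 - 8 + 0) - 1036 = 80 - 1036 = -956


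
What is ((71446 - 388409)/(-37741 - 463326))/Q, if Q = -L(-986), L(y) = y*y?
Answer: -316963/487135333132 ≈ -6.5067e-7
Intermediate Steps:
L(y) = y²
Q = -972196 (Q = -1*(-986)² = -1*972196 = -972196)
((71446 - 388409)/(-37741 - 463326))/Q = ((71446 - 388409)/(-37741 - 463326))/(-972196) = -316963/(-501067)*(-1/972196) = -316963*(-1/501067)*(-1/972196) = (316963/501067)*(-1/972196) = -316963/487135333132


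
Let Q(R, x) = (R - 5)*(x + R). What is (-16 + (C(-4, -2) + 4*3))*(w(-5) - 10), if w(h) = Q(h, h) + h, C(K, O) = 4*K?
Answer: -1700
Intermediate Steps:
Q(R, x) = (-5 + R)*(R + x)
w(h) = -9*h + 2*h**2 (w(h) = (h**2 - 5*h - 5*h + h*h) + h = (h**2 - 5*h - 5*h + h**2) + h = (-10*h + 2*h**2) + h = -9*h + 2*h**2)
(-16 + (C(-4, -2) + 4*3))*(w(-5) - 10) = (-16 + (4*(-4) + 4*3))*(-5*(-9 + 2*(-5)) - 10) = (-16 + (-16 + 12))*(-5*(-9 - 10) - 10) = (-16 - 4)*(-5*(-19) - 10) = -20*(95 - 10) = -20*85 = -1700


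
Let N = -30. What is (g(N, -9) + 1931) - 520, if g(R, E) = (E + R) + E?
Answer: 1363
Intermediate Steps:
g(R, E) = R + 2*E
(g(N, -9) + 1931) - 520 = ((-30 + 2*(-9)) + 1931) - 520 = ((-30 - 18) + 1931) - 520 = (-48 + 1931) - 520 = 1883 - 520 = 1363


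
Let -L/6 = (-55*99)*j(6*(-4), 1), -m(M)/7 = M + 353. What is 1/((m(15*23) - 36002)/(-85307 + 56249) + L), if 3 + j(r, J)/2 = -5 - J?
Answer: -14529/8543903296 ≈ -1.7005e-6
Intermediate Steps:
m(M) = -2471 - 7*M (m(M) = -7*(M + 353) = -7*(353 + M) = -2471 - 7*M)
j(r, J) = -16 - 2*J (j(r, J) = -6 + 2*(-5 - J) = -6 + (-10 - 2*J) = -16 - 2*J)
L = -588060 (L = -6*(-55*99)*(-16 - 2*1) = -(-32670)*(-16 - 2) = -(-32670)*(-18) = -6*98010 = -588060)
1/((m(15*23) - 36002)/(-85307 + 56249) + L) = 1/(((-2471 - 105*23) - 36002)/(-85307 + 56249) - 588060) = 1/(((-2471 - 7*345) - 36002)/(-29058) - 588060) = 1/(((-2471 - 2415) - 36002)*(-1/29058) - 588060) = 1/((-4886 - 36002)*(-1/29058) - 588060) = 1/(-40888*(-1/29058) - 588060) = 1/(20444/14529 - 588060) = 1/(-8543903296/14529) = -14529/8543903296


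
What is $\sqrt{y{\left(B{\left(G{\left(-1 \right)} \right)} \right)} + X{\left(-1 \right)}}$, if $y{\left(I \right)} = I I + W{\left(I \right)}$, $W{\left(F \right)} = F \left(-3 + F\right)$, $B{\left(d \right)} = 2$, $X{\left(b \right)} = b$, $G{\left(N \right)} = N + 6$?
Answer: $1$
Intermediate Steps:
$G{\left(N \right)} = 6 + N$
$y{\left(I \right)} = I^{2} + I \left(-3 + I\right)$ ($y{\left(I \right)} = I I + I \left(-3 + I\right) = I^{2} + I \left(-3 + I\right)$)
$\sqrt{y{\left(B{\left(G{\left(-1 \right)} \right)} \right)} + X{\left(-1 \right)}} = \sqrt{2 \left(-3 + 2 \cdot 2\right) - 1} = \sqrt{2 \left(-3 + 4\right) - 1} = \sqrt{2 \cdot 1 - 1} = \sqrt{2 - 1} = \sqrt{1} = 1$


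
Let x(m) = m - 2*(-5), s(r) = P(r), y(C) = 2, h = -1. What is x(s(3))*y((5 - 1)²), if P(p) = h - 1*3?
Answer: 12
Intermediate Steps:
P(p) = -4 (P(p) = -1 - 1*3 = -1 - 3 = -4)
s(r) = -4
x(m) = 10 + m (x(m) = m + 10 = 10 + m)
x(s(3))*y((5 - 1)²) = (10 - 4)*2 = 6*2 = 12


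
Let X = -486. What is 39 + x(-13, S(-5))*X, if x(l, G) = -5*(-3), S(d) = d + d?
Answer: -7251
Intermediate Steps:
S(d) = 2*d
x(l, G) = 15
39 + x(-13, S(-5))*X = 39 + 15*(-486) = 39 - 7290 = -7251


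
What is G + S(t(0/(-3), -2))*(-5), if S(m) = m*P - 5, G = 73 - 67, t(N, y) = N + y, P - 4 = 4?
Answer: 111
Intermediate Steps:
P = 8 (P = 4 + 4 = 8)
G = 6
S(m) = -5 + 8*m (S(m) = m*8 - 5 = 8*m - 5 = -5 + 8*m)
G + S(t(0/(-3), -2))*(-5) = 6 + (-5 + 8*(0/(-3) - 2))*(-5) = 6 + (-5 + 8*(0*(-⅓) - 2))*(-5) = 6 + (-5 + 8*(0 - 2))*(-5) = 6 + (-5 + 8*(-2))*(-5) = 6 + (-5 - 16)*(-5) = 6 - 21*(-5) = 6 + 105 = 111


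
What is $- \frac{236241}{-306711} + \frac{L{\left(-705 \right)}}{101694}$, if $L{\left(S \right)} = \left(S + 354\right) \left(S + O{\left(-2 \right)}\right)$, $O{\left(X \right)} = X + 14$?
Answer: $\frac{3652948001}{1155209942} \approx 3.1622$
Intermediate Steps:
$O{\left(X \right)} = 14 + X$
$L{\left(S \right)} = \left(12 + S\right) \left(354 + S\right)$ ($L{\left(S \right)} = \left(S + 354\right) \left(S + \left(14 - 2\right)\right) = \left(354 + S\right) \left(S + 12\right) = \left(354 + S\right) \left(12 + S\right) = \left(12 + S\right) \left(354 + S\right)$)
$- \frac{236241}{-306711} + \frac{L{\left(-705 \right)}}{101694} = - \frac{236241}{-306711} + \frac{4248 + \left(-705\right)^{2} + 366 \left(-705\right)}{101694} = \left(-236241\right) \left(- \frac{1}{306711}\right) + \left(4248 + 497025 - 258030\right) \frac{1}{101694} = \frac{26249}{34079} + 243243 \cdot \frac{1}{101694} = \frac{26249}{34079} + \frac{81081}{33898} = \frac{3652948001}{1155209942}$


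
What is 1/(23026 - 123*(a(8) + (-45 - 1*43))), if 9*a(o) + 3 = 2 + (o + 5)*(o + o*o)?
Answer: 3/63215 ≈ 4.7457e-5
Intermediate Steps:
a(o) = -⅑ + (5 + o)*(o + o²)/9 (a(o) = -⅓ + (2 + (o + 5)*(o + o*o))/9 = -⅓ + (2 + (5 + o)*(o + o²))/9 = -⅓ + (2/9 + (5 + o)*(o + o²)/9) = -⅑ + (5 + o)*(o + o²)/9)
1/(23026 - 123*(a(8) + (-45 - 1*43))) = 1/(23026 - 123*((-⅑ + (⅑)*8³ + (⅔)*8² + (5/9)*8) + (-45 - 1*43))) = 1/(23026 - 123*((-⅑ + (⅑)*512 + (⅔)*64 + 40/9) + (-45 - 43))) = 1/(23026 - 123*((-⅑ + 512/9 + 128/3 + 40/9) - 88)) = 1/(23026 - 123*(935/9 - 88)) = 1/(23026 - 123*143/9) = 1/(23026 - 5863/3) = 1/(63215/3) = 3/63215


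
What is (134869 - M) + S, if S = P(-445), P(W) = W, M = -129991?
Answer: 264415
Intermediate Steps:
S = -445
(134869 - M) + S = (134869 - 1*(-129991)) - 445 = (134869 + 129991) - 445 = 264860 - 445 = 264415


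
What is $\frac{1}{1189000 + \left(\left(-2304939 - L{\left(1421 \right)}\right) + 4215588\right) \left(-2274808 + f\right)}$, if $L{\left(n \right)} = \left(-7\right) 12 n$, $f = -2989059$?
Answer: $- \frac{1}{10685717251271} \approx -9.3583 \cdot 10^{-14}$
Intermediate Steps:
$L{\left(n \right)} = - 84 n$
$\frac{1}{1189000 + \left(\left(-2304939 - L{\left(1421 \right)}\right) + 4215588\right) \left(-2274808 + f\right)} = \frac{1}{1189000 + \left(\left(-2304939 - \left(-84\right) 1421\right) + 4215588\right) \left(-2274808 - 2989059\right)} = \frac{1}{1189000 + \left(\left(-2304939 - -119364\right) + 4215588\right) \left(-5263867\right)} = \frac{1}{1189000 + \left(\left(-2304939 + 119364\right) + 4215588\right) \left(-5263867\right)} = \frac{1}{1189000 + \left(-2185575 + 4215588\right) \left(-5263867\right)} = \frac{1}{1189000 + 2030013 \left(-5263867\right)} = \frac{1}{1189000 - 10685718440271} = \frac{1}{-10685717251271} = - \frac{1}{10685717251271}$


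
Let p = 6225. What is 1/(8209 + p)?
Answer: 1/14434 ≈ 6.9281e-5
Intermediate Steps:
1/(8209 + p) = 1/(8209 + 6225) = 1/14434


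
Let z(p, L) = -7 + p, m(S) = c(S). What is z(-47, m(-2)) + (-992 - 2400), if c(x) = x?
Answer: -3446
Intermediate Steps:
m(S) = S
z(-47, m(-2)) + (-992 - 2400) = (-7 - 47) + (-992 - 2400) = -54 - 3392 = -3446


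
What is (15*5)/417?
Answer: 25/139 ≈ 0.17986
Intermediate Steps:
(15*5)/417 = 75*(1/417) = 25/139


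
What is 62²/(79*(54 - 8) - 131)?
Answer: 124/113 ≈ 1.0973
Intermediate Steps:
62²/(79*(54 - 8) - 131) = 3844/(79*46 - 131) = 3844/(3634 - 131) = 3844/3503 = 3844*(1/3503) = 124/113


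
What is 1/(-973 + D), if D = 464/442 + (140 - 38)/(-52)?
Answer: -34/33113 ≈ -0.0010268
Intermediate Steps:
D = -31/34 (D = 464*(1/442) + 102*(-1/52) = 232/221 - 51/26 = -31/34 ≈ -0.91177)
1/(-973 + D) = 1/(-973 - 31/34) = 1/(-33113/34) = -34/33113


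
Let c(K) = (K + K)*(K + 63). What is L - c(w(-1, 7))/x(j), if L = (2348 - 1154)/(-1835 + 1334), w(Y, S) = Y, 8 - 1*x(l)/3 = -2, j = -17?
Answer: 4384/2505 ≈ 1.7501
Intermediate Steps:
x(l) = 30 (x(l) = 24 - 3*(-2) = 24 + 6 = 30)
L = -398/167 (L = 1194/(-501) = 1194*(-1/501) = -398/167 ≈ -2.3832)
c(K) = 2*K*(63 + K) (c(K) = (2*K)*(63 + K) = 2*K*(63 + K))
L - c(w(-1, 7))/x(j) = -398/167 - 2*(-1)*(63 - 1)/30 = -398/167 - 2*(-1)*62/30 = -398/167 - (-124)/30 = -398/167 - 1*(-62/15) = -398/167 + 62/15 = 4384/2505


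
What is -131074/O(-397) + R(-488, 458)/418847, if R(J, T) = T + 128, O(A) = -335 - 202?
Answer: 54900266360/224920839 ≈ 244.09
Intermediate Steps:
O(A) = -537
R(J, T) = 128 + T
-131074/O(-397) + R(-488, 458)/418847 = -131074/(-537) + (128 + 458)/418847 = -131074*(-1/537) + 586*(1/418847) = 131074/537 + 586/418847 = 54900266360/224920839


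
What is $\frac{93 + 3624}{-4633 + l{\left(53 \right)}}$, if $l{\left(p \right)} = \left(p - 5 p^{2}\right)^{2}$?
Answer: $\frac{3717}{195771431} \approx 1.8986 \cdot 10^{-5}$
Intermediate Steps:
$\frac{93 + 3624}{-4633 + l{\left(53 \right)}} = \frac{93 + 3624}{-4633 + 53^{2} \left(-1 + 5 \cdot 53\right)^{2}} = \frac{3717}{-4633 + 2809 \left(-1 + 265\right)^{2}} = \frac{3717}{-4633 + 2809 \cdot 264^{2}} = \frac{3717}{-4633 + 2809 \cdot 69696} = \frac{3717}{-4633 + 195776064} = \frac{3717}{195771431}$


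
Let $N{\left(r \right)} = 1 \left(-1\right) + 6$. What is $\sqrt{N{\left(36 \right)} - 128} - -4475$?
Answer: $4475 + i \sqrt{123} \approx 4475.0 + 11.091 i$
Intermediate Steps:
$N{\left(r \right)} = 5$ ($N{\left(r \right)} = -1 + 6 = 5$)
$\sqrt{N{\left(36 \right)} - 128} - -4475 = \sqrt{5 - 128} - -4475 = \sqrt{-123} + 4475 = i \sqrt{123} + 4475 = 4475 + i \sqrt{123}$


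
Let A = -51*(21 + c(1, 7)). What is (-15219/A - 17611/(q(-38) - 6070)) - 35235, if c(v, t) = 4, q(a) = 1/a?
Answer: -3452665081472/98030925 ≈ -35220.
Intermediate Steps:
A = -1275 (A = -51*(21 + 4) = -51*25 = -1275)
(-15219/A - 17611/(q(-38) - 6070)) - 35235 = (-15219/(-1275) - 17611/(1/(-38) - 6070)) - 35235 = (-15219*(-1/1275) - 17611/(-1/38 - 6070)) - 35235 = (5073/425 - 17611/(-230661/38)) - 35235 = (5073/425 - 17611*(-38/230661)) - 35235 = (5073/425 + 669218/230661) - 35235 = 1454560903/98030925 - 35235 = -3452665081472/98030925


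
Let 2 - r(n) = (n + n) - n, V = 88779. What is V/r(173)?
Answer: -29593/57 ≈ -519.18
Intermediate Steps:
r(n) = 2 - n (r(n) = 2 - ((n + n) - n) = 2 - (2*n - n) = 2 - n)
V/r(173) = 88779/(2 - 1*173) = 88779/(2 - 173) = 88779/(-171) = 88779*(-1/171) = -29593/57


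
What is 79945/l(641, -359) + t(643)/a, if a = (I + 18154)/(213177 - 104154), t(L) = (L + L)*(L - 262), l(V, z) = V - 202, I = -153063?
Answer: -23439524952697/59225051 ≈ -3.9577e+5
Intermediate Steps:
l(V, z) = -202 + V
t(L) = 2*L*(-262 + L) (t(L) = (2*L)*(-262 + L) = 2*L*(-262 + L))
a = -134909/109023 (a = (-153063 + 18154)/(213177 - 104154) = -134909/109023 ≈ -1.2374)
79945/l(641, -359) + t(643)/a = 79945/(-202 + 641) + (2*643*(-262 + 643))/(-134909/109023) = 79945/439 + (2*643*381)*(-109023/134909) = 79945*(1/439) + 489966*(-109023/134909) = 79945/439 - 53417563218/134909 = -23439524952697/59225051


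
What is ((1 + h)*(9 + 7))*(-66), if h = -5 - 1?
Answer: 5280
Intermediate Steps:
h = -6
((1 + h)*(9 + 7))*(-66) = ((1 - 6)*(9 + 7))*(-66) = -5*16*(-66) = -80*(-66) = 5280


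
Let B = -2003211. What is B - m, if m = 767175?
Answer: -2770386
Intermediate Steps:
B - m = -2003211 - 1*767175 = -2003211 - 767175 = -2770386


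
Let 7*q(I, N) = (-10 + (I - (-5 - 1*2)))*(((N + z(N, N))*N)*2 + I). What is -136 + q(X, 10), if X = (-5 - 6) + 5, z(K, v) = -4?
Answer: -1978/7 ≈ -282.57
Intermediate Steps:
X = -6 (X = -11 + 5 = -6)
q(I, N) = (-3 + I)*(I + 2*N*(-4 + N))/7 (q(I, N) = ((-10 + (I - (-5 - 1*2)))*(((N - 4)*N)*2 + I))/7 = ((-10 + (I - (-5 - 2)))*(((-4 + N)*N)*2 + I))/7 = ((-10 + (I - 1*(-7)))*((N*(-4 + N))*2 + I))/7 = ((-10 + (I + 7))*(2*N*(-4 + N) + I))/7 = ((-10 + (7 + I))*(I + 2*N*(-4 + N)))/7 = ((-3 + I)*(I + 2*N*(-4 + N)))/7 = (-3 + I)*(I + 2*N*(-4 + N))/7)
-136 + q(X, 10) = -136 + (-6/7*10² - 3/7*(-6) + (⅐)*(-6)² + (24/7)*10 - 8/7*(-6)*10 + (2/7)*(-6)*10²) = -136 + (-6/7*100 + 18/7 + (⅐)*36 + 240/7 + 480/7 + (2/7)*(-6)*100) = -136 + (-600/7 + 18/7 + 36/7 + 240/7 + 480/7 - 1200/7) = -136 - 1026/7 = -1978/7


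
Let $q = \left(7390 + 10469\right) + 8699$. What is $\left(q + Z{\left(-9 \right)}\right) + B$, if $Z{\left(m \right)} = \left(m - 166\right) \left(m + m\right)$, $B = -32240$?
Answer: $-2532$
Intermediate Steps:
$Z{\left(m \right)} = 2 m \left(-166 + m\right)$ ($Z{\left(m \right)} = \left(-166 + m\right) 2 m = 2 m \left(-166 + m\right)$)
$q = 26558$ ($q = 17859 + 8699 = 26558$)
$\left(q + Z{\left(-9 \right)}\right) + B = \left(26558 + 2 \left(-9\right) \left(-166 - 9\right)\right) - 32240 = \left(26558 + 2 \left(-9\right) \left(-175\right)\right) - 32240 = \left(26558 + 3150\right) - 32240 = 29708 - 32240 = -2532$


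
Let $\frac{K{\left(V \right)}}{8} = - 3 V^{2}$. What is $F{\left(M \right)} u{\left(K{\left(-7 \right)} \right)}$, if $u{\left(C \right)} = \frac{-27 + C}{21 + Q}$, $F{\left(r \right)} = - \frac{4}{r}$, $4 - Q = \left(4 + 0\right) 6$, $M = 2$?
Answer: $2406$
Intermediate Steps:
$Q = -20$ ($Q = 4 - \left(4 + 0\right) 6 = 4 - 4 \cdot 6 = 4 - 24 = -20$)
$K{\left(V \right)} = - 24 V^{2}$ ($K{\left(V \right)} = 8 \left(- 3 V^{2}\right) = - 24 V^{2}$)
$u{\left(C \right)} = -27 + C$ ($u{\left(C \right)} = \frac{-27 + C}{21 - 20} = \frac{-27 + C}{1} = \left(-27 + C\right) 1 = -27 + C$)
$F{\left(M \right)} u{\left(K{\left(-7 \right)} \right)} = - \frac{4}{2} \left(-27 - 24 \left(-7\right)^{2}\right) = \left(-4\right) \frac{1}{2} \left(-27 - 1176\right) = - 2 \left(-27 - 1176\right) = \left(-2\right) \left(-1203\right) = 2406$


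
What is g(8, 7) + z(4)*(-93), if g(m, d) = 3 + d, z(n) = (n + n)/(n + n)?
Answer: -83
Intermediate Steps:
z(n) = 1 (z(n) = (2*n)/((2*n)) = (2*n)*(1/(2*n)) = 1)
g(8, 7) + z(4)*(-93) = (3 + 7) + 1*(-93) = 10 - 93 = -83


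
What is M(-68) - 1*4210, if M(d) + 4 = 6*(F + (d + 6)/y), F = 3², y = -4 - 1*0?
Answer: -4067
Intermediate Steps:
y = -4 (y = -4 + 0 = -4)
F = 9
M(d) = 41 - 3*d/2 (M(d) = -4 + 6*(9 + (d + 6)/(-4)) = -4 + 6*(9 + (6 + d)*(-¼)) = -4 + 6*(9 + (-3/2 - d/4)) = -4 + 6*(15/2 - d/4) = -4 + (45 - 3*d/2) = 41 - 3*d/2)
M(-68) - 1*4210 = (41 - 3/2*(-68)) - 1*4210 = (41 + 102) - 4210 = 143 - 4210 = -4067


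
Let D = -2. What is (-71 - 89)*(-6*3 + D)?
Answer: 3200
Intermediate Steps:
(-71 - 89)*(-6*3 + D) = (-71 - 89)*(-6*3 - 2) = -160*(-18 - 2) = -160*(-20) = 3200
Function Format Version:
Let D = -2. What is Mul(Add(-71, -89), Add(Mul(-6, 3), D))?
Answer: 3200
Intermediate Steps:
Mul(Add(-71, -89), Add(Mul(-6, 3), D)) = Mul(Add(-71, -89), Add(Mul(-6, 3), -2)) = Mul(-160, Add(-18, -2)) = Mul(-160, -20) = 3200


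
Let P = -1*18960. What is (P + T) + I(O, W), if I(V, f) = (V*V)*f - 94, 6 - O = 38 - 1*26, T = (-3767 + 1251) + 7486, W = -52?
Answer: -15956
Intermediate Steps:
T = 4970 (T = -2516 + 7486 = 4970)
O = -6 (O = 6 - (38 - 1*26) = 6 - (38 - 26) = 6 - 1*12 = 6 - 12 = -6)
I(V, f) = -94 + f*V² (I(V, f) = V²*f - 94 = f*V² - 94 = -94 + f*V²)
P = -18960
(P + T) + I(O, W) = (-18960 + 4970) + (-94 - 52*(-6)²) = -13990 + (-94 - 52*36) = -13990 + (-94 - 1872) = -13990 - 1966 = -15956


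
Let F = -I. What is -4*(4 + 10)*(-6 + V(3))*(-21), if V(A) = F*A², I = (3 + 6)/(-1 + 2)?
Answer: -102312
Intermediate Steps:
I = 9 (I = 9/1 = 9*1 = 9)
F = -9 (F = -1*9 = -9)
V(A) = -9*A²
-4*(4 + 10)*(-6 + V(3))*(-21) = -4*(4 + 10)*(-6 - 9*3²)*(-21) = -56*(-6 - 9*9)*(-21) = -56*(-6 - 81)*(-21) = -56*(-87)*(-21) = -4*(-1218)*(-21) = 4872*(-21) = -102312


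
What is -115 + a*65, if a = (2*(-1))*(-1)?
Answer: 15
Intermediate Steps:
a = 2 (a = -2*(-1) = 2)
-115 + a*65 = -115 + 2*65 = -115 + 130 = 15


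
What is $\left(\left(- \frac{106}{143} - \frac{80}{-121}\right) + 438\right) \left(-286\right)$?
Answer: $- \frac{1377696}{11} \approx -1.2525 \cdot 10^{5}$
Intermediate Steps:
$\left(\left(- \frac{106}{143} - \frac{80}{-121}\right) + 438\right) \left(-286\right) = \left(\left(\left(-106\right) \frac{1}{143} - - \frac{80}{121}\right) + 438\right) \left(-286\right) = \left(\left(- \frac{106}{143} + \frac{80}{121}\right) + 438\right) \left(-286\right) = \left(- \frac{126}{1573} + 438\right) \left(-286\right) = \frac{688848}{1573} \left(-286\right) = - \frac{1377696}{11}$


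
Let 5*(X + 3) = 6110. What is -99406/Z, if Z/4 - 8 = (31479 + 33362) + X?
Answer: -49703/132136 ≈ -0.37615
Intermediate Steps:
X = 1219 (X = -3 + (⅕)*6110 = -3 + 1222 = 1219)
Z = 264272 (Z = 32 + 4*((31479 + 33362) + 1219) = 32 + 4*(64841 + 1219) = 32 + 4*66060 = 32 + 264240 = 264272)
-99406/Z = -99406/264272 = -99406*1/264272 = -49703/132136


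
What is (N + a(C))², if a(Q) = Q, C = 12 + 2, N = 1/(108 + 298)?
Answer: 32319225/164836 ≈ 196.07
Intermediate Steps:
N = 1/406 ≈ 0.0024631
C = 14
(N + a(C))² = (1/406 + 14)² = (5685/406)² = 32319225/164836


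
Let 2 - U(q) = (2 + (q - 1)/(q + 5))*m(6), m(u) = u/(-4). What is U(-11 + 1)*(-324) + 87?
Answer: -13011/5 ≈ -2602.2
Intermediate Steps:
m(u) = -u/4 (m(u) = u*(-1/4) = -u/4)
U(q) = 5 + 3*(-1 + q)/(2*(5 + q)) (U(q) = 2 - (2 + (q - 1)/(q + 5))*(-1/4*6) = 2 - (2 + (-1 + q)/(5 + q))*(-3)/2 = 2 - (-3 - 3*(-1 + q)/(2*(5 + q))) = 2 + (3 + 3*(-1 + q)/(2*(5 + q))) = 5 + 3*(-1 + q)/(2*(5 + q)))
U(-11 + 1)*(-324) + 87 = ((47 + 13*(-11 + 1))/(2*(5 + (-11 + 1))))*(-324) + 87 = ((47 + 13*(-10))/(2*(5 - 10)))*(-324) + 87 = ((1/2)*(47 - 130)/(-5))*(-324) + 87 = ((1/2)*(-1/5)*(-83))*(-324) + 87 = (83/10)*(-324) + 87 = -13446/5 + 87 = -13011/5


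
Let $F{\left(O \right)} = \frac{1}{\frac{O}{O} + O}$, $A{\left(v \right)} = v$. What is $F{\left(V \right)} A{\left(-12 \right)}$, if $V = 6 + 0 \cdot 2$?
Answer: $- \frac{12}{7} \approx -1.7143$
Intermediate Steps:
$V = 6$ ($V = 6 + 0 = 6$)
$F{\left(O \right)} = \frac{1}{1 + O}$
$F{\left(V \right)} A{\left(-12 \right)} = \frac{1}{1 + 6} \left(-12\right) = \frac{1}{7} \left(-12\right) = - \frac{12}{7}$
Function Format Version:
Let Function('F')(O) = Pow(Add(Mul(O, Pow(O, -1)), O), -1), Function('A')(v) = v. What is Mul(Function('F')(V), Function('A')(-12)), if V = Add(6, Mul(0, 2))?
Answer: Rational(-12, 7) ≈ -1.7143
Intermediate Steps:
V = 6 (V = Add(6, 0) = 6)
Function('F')(O) = Pow(Add(1, O), -1)
Mul(Function('F')(V), Function('A')(-12)) = Mul(Pow(Add(1, 6), -1), -12) = Mul(Pow(7, -1), -12) = Mul(Rational(1, 7), -12) = Rational(-12, 7)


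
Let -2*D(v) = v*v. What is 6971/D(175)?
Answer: -13942/30625 ≈ -0.45525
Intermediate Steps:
D(v) = -v²/2 (D(v) = -v*v/2 = -v²/2)
6971/D(175) = 6971/((-½*175²)) = 6971/((-½*30625)) = 6971/(-30625/2) = 6971*(-2/30625) = -13942/30625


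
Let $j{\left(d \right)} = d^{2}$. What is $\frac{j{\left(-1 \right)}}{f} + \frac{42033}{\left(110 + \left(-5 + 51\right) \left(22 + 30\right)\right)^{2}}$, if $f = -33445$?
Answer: $\frac{466511227}{69788611260} \approx 0.0066846$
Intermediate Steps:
$\frac{j{\left(-1 \right)}}{f} + \frac{42033}{\left(110 + \left(-5 + 51\right) \left(22 + 30\right)\right)^{2}} = \frac{\left(-1\right)^{2}}{-33445} + \frac{42033}{\left(110 + \left(-5 + 51\right) \left(22 + 30\right)\right)^{2}} = 1 \left(- \frac{1}{33445}\right) + \frac{42033}{\left(110 + 46 \cdot 52\right)^{2}} = - \frac{1}{33445} + \frac{42033}{\left(110 + 2392\right)^{2}} = - \frac{1}{33445} + \frac{42033}{2502^{2}} = - \frac{1}{33445} + \frac{42033}{6260004} = - \frac{1}{33445} + 42033 \cdot \frac{1}{6260004} = - \frac{1}{33445} + \frac{14011}{2086668} = \frac{466511227}{69788611260}$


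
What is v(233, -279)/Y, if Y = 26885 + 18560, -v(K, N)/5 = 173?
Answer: -173/9089 ≈ -0.019034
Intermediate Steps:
v(K, N) = -865 (v(K, N) = -5*173 = -865)
Y = 45445
v(233, -279)/Y = -865/45445 = -865*1/45445 = -173/9089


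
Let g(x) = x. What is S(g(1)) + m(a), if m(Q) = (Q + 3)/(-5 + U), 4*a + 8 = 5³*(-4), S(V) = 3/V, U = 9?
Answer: -28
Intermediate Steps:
a = -127 (a = -2 + (5³*(-4))/4 = -2 + (125*(-4))/4 = -2 + (¼)*(-500) = -2 - 125 = -127)
m(Q) = ¾ + Q/4 (m(Q) = (Q + 3)/(-5 + 9) = (3 + Q)/4 = (3 + Q)*(¼) = ¾ + Q/4)
S(g(1)) + m(a) = 3/1 + (¾ + (¼)*(-127)) = 3*1 + (¾ - 127/4) = 3 - 31 = -28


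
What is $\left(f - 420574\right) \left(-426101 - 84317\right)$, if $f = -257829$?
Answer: $346269102454$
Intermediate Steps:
$\left(f - 420574\right) \left(-426101 - 84317\right) = \left(-257829 - 420574\right) \left(-426101 - 84317\right) = \left(-678403\right) \left(-510418\right) = 346269102454$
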